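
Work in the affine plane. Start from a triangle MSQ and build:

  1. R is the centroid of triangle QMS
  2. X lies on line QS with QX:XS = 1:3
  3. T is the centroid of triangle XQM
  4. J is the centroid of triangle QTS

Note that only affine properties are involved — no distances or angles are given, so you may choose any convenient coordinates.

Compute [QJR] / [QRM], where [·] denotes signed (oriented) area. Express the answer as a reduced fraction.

Work in coordinates with M = (0, 0), S = (1, 0), Q = (0, 1).
1. R is the centroid of triangle QMS ⇒ R = (1/3, 1/3)
2. X lies on line QS with QX:XS = 1:3 ⇒ X = (1/4, 3/4)
3. T is the centroid of triangle XQM ⇒ T = (1/12, 7/12)
4. J is the centroid of triangle QTS ⇒ J = (13/36, 19/36)
2·[QJR] = -1/12, 2·[QRM] = -1/3
[QJR]:[QRM] = -1/12:-1/3 = 1/4

[QJR]:[QRM] = 1/4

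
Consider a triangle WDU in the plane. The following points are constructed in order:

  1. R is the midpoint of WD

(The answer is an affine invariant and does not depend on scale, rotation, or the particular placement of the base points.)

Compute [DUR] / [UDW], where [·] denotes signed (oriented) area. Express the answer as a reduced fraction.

Assign W = (0, 0), D = (1, 0), U = (0, 1) — the answer is frame-independent, so this choice is without loss of generality.
1. R is the midpoint of WD ⇒ R = (1/2, 0)
2·[DUR] = 1/2, 2·[UDW] = -1
[DUR]:[UDW] = 1/2:-1 = -1/2

[DUR]:[UDW] = -1/2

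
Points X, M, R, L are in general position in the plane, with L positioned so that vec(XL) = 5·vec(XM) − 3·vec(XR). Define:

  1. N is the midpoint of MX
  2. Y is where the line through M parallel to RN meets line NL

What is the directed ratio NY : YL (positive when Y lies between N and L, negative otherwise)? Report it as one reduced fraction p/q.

Assign X = (0, 0), M = (1, 0), R = (0, 1), L = (5, -3) — the answer is frame-independent, so this choice is without loss of generality.
1. N is the midpoint of MX ⇒ N = (1/2, 0)
2. Y is where the line through M parallel to RN meets line NL ⇒ Y = (5/4, -1/2)
Y = N + t·(L−N) with t = 1/6, so NY:YL = t:(1−t) = 1/6:5/6

NY:YL = 1/5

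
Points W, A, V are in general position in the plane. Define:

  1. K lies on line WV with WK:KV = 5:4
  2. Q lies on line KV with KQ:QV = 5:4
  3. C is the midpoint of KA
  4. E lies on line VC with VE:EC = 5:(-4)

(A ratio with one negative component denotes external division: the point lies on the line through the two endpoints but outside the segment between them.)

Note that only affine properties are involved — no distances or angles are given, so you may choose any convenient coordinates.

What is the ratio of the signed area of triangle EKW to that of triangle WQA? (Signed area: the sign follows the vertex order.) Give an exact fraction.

[EKW]:[WQA] = -45/26

Choose coordinates W = (0, 0), A = (1, 0), V = (0, 1).
1. K lies on line WV with WK:KV = 5:4 ⇒ K = (0, 5/9)
2. Q lies on line KV with KQ:QV = 5:4 ⇒ Q = (0, 65/81)
3. C is the midpoint of KA ⇒ C = (1/2, 5/18)
4. E lies on line VC with VE:EC = 5:(-4) ⇒ E = (5/2, -47/18)
2·[EKW] = 25/18, 2·[WQA] = -65/81
[EKW]:[WQA] = 25/18:-65/81 = -45/26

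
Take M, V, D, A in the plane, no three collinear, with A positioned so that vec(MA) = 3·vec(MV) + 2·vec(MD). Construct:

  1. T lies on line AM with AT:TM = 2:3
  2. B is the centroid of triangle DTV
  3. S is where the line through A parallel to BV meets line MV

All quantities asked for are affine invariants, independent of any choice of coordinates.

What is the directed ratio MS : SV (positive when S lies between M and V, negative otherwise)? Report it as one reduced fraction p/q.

Assign M = (0, 0), V = (1, 0), D = (0, 1), A = (3, 2) — the answer is frame-independent, so this choice is without loss of generality.
1. T lies on line AM with AT:TM = 2:3 ⇒ T = (9/5, 6/5)
2. B is the centroid of triangle DTV ⇒ B = (14/15, 11/15)
3. S is where the line through A parallel to BV meets line MV ⇒ S = (35/11, 0)
S = M + t·(V−M) with t = 35/11, so MS:SV = t:(1−t) = 35/11:-24/11

MS:SV = -35/24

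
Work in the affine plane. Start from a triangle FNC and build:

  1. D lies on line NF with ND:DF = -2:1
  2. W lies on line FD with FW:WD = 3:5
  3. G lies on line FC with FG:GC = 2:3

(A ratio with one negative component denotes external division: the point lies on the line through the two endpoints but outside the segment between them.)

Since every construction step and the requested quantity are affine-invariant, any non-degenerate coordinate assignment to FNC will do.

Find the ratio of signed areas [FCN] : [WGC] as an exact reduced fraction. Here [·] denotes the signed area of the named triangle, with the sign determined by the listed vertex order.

[FCN]:[WGC] = -40/9

Work in coordinates with F = (0, 0), N = (1, 0), C = (0, 1).
1. D lies on line NF with ND:DF = -2:1 ⇒ D = (-1, 0)
2. W lies on line FD with FW:WD = 3:5 ⇒ W = (-3/8, 0)
3. G lies on line FC with FG:GC = 2:3 ⇒ G = (0, 2/5)
2·[FCN] = -1, 2·[WGC] = 9/40
[FCN]:[WGC] = -1:9/40 = -40/9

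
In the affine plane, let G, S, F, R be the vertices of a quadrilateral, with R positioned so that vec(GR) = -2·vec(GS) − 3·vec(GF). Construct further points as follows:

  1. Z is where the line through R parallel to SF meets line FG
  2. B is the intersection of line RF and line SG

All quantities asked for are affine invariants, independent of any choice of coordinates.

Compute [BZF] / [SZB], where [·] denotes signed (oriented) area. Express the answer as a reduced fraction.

Assign G = (0, 0), S = (1, 0), F = (0, 1), R = (-2, -3) — the answer is frame-independent, so this choice is without loss of generality.
1. Z is where the line through R parallel to SF meets line FG ⇒ Z = (0, -5)
2. B is the intersection of line RF and line SG ⇒ B = (-1/2, 0)
2·[BZF] = 3, 2·[SZB] = -15/2
[BZF]:[SZB] = 3:-15/2 = -2/5

[BZF]:[SZB] = -2/5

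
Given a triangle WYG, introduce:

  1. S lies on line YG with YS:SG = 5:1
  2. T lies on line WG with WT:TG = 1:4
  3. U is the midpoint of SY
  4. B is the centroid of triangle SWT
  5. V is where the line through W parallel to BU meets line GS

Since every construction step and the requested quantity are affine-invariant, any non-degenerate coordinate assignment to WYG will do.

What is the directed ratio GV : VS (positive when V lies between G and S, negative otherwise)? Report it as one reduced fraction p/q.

Assign W = (0, 0), Y = (1, 0), G = (0, 1) — the answer is frame-independent, so this choice is without loss of generality.
1. S lies on line YG with YS:SG = 5:1 ⇒ S = (1/6, 5/6)
2. T lies on line WG with WT:TG = 1:4 ⇒ T = (0, 1/5)
3. U is the midpoint of SY ⇒ U = (7/12, 5/12)
4. B is the centroid of triangle SWT ⇒ B = (1/18, 31/90)
5. V is where the line through W parallel to BU meets line GS ⇒ V = (95/108, 13/108)
V = G + t·(S−G) with t = 95/18, so GV:VS = t:(1−t) = 95/18:-77/18

GV:VS = -95/77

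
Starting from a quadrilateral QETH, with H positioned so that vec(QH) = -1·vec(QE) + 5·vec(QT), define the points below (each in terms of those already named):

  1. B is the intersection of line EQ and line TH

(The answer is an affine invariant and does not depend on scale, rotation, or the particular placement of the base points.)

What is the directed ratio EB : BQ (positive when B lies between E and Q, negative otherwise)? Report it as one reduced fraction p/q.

Choose coordinates Q = (0, 0), E = (1, 0), T = (0, 1), H = (-1, 5).
1. B is the intersection of line EQ and line TH ⇒ B = (1/4, 0)
B = E + t·(Q−E) with t = 3/4, so EB:BQ = t:(1−t) = 3/4:1/4

EB:BQ = 3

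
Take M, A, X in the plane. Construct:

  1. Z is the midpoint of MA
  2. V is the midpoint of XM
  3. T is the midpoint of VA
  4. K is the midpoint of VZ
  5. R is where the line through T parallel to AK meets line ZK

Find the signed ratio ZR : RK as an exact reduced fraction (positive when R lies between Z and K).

Set M = (0, 0), A = (1, 0), X = (0, 1); any affine frame gives the same invariant.
1. Z is the midpoint of MA ⇒ Z = (1/2, 0)
2. V is the midpoint of XM ⇒ V = (0, 1/2)
3. T is the midpoint of VA ⇒ T = (1/2, 1/4)
4. K is the midpoint of VZ ⇒ K = (1/4, 1/4)
5. R is where the line through T parallel to AK meets line ZK ⇒ R = (1/8, 3/8)
R = Z + t·(K−Z) with t = 3/2, so ZR:RK = t:(1−t) = 3/2:-1/2

ZR:RK = -3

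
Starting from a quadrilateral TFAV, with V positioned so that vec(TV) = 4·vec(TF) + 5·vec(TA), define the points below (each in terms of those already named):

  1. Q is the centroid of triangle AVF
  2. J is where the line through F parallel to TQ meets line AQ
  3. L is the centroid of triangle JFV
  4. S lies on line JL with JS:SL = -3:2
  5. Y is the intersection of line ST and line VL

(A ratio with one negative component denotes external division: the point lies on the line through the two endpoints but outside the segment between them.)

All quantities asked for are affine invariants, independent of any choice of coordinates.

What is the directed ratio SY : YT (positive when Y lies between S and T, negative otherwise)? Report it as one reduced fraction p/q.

SY:YT = -56/79

Choose coordinates T = (0, 0), F = (1, 0), A = (0, 1), V = (4, 5).
1. Q is the centroid of triangle AVF ⇒ Q = (5/3, 2)
2. J is where the line through F parallel to TQ meets line AQ ⇒ J = (11/3, 16/5)
3. L is the centroid of triangle JFV ⇒ L = (26/9, 41/15)
4. S lies on line JL with JS:SL = -3:2 ⇒ S = (4/3, 9/5)
5. Y is the intersection of line ST and line VL ⇒ Y = (316/69, 711/115)
Y = S + t·(T−S) with t = -56/23, so SY:YT = t:(1−t) = -56/23:79/23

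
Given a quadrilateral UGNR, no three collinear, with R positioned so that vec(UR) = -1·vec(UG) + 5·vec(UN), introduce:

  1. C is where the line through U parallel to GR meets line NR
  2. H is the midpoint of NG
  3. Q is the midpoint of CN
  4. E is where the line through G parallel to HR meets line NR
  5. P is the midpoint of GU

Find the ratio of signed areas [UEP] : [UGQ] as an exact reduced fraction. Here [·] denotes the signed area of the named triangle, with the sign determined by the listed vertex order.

[UEP]:[UGQ] = 27/2

Work in coordinates with U = (0, 0), G = (1, 0), N = (0, 1), R = (-1, 5).
1. C is where the line through U parallel to GR meets line NR ⇒ C = (2/3, -5/3)
2. H is the midpoint of NG ⇒ H = (1/2, 1/2)
3. Q is the midpoint of CN ⇒ Q = (1/3, -1/3)
4. E is where the line through G parallel to HR meets line NR ⇒ E = (-2, 9)
5. P is the midpoint of GU ⇒ P = (1/2, 0)
2·[UEP] = -9/2, 2·[UGQ] = -1/3
[UEP]:[UGQ] = -9/2:-1/3 = 27/2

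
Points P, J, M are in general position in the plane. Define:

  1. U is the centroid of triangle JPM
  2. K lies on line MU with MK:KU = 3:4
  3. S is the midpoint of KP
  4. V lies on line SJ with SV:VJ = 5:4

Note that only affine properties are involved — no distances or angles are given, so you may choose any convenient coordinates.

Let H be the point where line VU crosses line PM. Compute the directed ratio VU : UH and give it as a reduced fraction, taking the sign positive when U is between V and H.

VU:UH = 16/21

Work in coordinates with P = (0, 0), J = (1, 0), M = (0, 1).
1. U is the centroid of triangle JPM ⇒ U = (1/3, 1/3)
2. K lies on line MU with MK:KU = 3:4 ⇒ K = (1/7, 5/7)
3. S is the midpoint of KP ⇒ S = (1/14, 5/14)
4. V lies on line SJ with SV:VJ = 5:4 ⇒ V = (37/63, 10/63)
line VU meets PM at H = (0, 9/16)
U = V + t·(H−V) with t = 16/37, so VU:UH = 16/37:21/37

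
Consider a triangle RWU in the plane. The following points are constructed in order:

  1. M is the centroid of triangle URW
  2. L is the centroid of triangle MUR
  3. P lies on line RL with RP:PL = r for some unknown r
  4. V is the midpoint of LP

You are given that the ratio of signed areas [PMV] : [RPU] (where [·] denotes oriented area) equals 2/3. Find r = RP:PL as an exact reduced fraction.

r = 3/4

Choose coordinates R = (0, 0), W = (1, 0), U = (0, 1).
1. M is the centroid of triangle URW ⇒ M = (1/3, 1/3)
2. L is the centroid of triangle MUR ⇒ L = (1/9, 4/9)
3. With RP:PL = r, write λ = r/(r+1) so P = R + λ·(L−R); P is affine-linear in λ
4. V is the midpoint of LP ⇒ V is an affine combination of earlier points and hence also affine-linear in λ
Every point depending on P is an affine combination of P and λ-independent points, so each such coordinate is linear in λ; the λ² term in each signed area is a multiple of (L−R)×(L−R) = 0, so 2·[PMV] and 2·[RPU] are each linear in λ. Evaluating at λ=0 and λ=1:
  2·[PMV] = -1/18·λ + 1/18,   2·[RPU] = 1/9·λ
So [PMV]:[RPU] = (-1/18·λ + 1/18) / (1/9·λ). Setting this equal to 2/3:
  -1/18·λ + 1/18 = 2/3·(1/9·λ)  ⇒  λ = 3/7
Then r = λ/(1−λ) = (3/7)/(4/7) = 3/4. Check: with r = 3/4, P = (1/21, 4/21) and [PMV]:[RPU] = 2/3 as required.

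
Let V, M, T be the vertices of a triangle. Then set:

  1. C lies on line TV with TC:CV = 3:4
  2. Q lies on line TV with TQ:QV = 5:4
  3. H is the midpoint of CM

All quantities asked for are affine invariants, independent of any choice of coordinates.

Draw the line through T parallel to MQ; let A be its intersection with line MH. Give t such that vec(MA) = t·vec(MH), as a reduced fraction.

t = 35/4

Choose coordinates V = (0, 0), M = (1, 0), T = (0, 1).
1. C lies on line TV with TC:CV = 3:4 ⇒ C = (0, 4/7)
2. Q lies on line TV with TQ:QV = 5:4 ⇒ Q = (0, 4/9)
3. H is the midpoint of CM ⇒ H = (1/2, 2/7)
through T parallel to MQ: direction (-1, 4/9); meets MH at A = (-27/8, 5/2)
A = M + t·(H−M) with t = 35/4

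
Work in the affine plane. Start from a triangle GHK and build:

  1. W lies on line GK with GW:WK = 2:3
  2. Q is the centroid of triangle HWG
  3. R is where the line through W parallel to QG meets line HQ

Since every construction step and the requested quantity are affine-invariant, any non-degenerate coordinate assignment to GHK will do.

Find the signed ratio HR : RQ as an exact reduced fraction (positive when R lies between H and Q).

HR:RQ = -2

Assign G = (0, 0), H = (1, 0), K = (0, 1) — the answer is frame-independent, so this choice is without loss of generality.
1. W lies on line GK with GW:WK = 2:3 ⇒ W = (0, 2/5)
2. Q is the centroid of triangle HWG ⇒ Q = (1/3, 2/15)
3. R is where the line through W parallel to QG meets line HQ ⇒ R = (-1/3, 4/15)
R = H + t·(Q−H) with t = 2, so HR:RQ = t:(1−t) = 2:-1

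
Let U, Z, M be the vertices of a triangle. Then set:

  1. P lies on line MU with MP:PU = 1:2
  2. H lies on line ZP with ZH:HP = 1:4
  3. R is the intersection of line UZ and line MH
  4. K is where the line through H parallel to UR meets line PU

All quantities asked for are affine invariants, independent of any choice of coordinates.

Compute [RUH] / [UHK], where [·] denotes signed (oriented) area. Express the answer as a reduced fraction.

[RUH]:[UHK] = -15/13

Choose coordinates U = (0, 0), Z = (1, 0), M = (0, 1).
1. P lies on line MU with MP:PU = 1:2 ⇒ P = (0, 2/3)
2. H lies on line ZP with ZH:HP = 1:4 ⇒ H = (4/5, 2/15)
3. R is the intersection of line UZ and line MH ⇒ R = (12/13, 0)
4. K is where the line through H parallel to UR meets line PU ⇒ K = (0, 2/15)
2·[RUH] = -8/65, 2·[UHK] = 8/75
[RUH]:[UHK] = -8/65:8/75 = -15/13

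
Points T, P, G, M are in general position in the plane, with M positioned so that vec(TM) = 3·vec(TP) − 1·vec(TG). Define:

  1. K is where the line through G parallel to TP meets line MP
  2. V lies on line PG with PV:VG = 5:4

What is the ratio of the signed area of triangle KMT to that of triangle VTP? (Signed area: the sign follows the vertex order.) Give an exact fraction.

[KMT]:[VTP] = -18/5

Set T = (0, 0), P = (1, 0), G = (0, 1), M = (3, -1); any affine frame gives the same invariant.
1. K is where the line through G parallel to TP meets line MP ⇒ K = (-1, 1)
2. V lies on line PG with PV:VG = 5:4 ⇒ V = (4/9, 5/9)
2·[KMT] = -2, 2·[VTP] = 5/9
[KMT]:[VTP] = -2:5/9 = -18/5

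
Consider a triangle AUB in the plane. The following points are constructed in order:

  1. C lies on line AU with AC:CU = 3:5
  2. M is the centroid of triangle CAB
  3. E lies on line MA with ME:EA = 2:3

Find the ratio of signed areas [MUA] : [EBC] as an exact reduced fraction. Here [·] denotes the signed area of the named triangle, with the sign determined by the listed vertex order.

Choose coordinates A = (0, 0), U = (1, 0), B = (0, 1).
1. C lies on line AU with AC:CU = 3:5 ⇒ C = (3/8, 0)
2. M is the centroid of triangle CAB ⇒ M = (1/8, 1/3)
3. E lies on line MA with ME:EA = 2:3 ⇒ E = (3/40, 1/5)
2·[MUA] = -1/3, 2·[EBC] = -9/40
[MUA]:[EBC] = -1/3:-9/40 = 40/27

[MUA]:[EBC] = 40/27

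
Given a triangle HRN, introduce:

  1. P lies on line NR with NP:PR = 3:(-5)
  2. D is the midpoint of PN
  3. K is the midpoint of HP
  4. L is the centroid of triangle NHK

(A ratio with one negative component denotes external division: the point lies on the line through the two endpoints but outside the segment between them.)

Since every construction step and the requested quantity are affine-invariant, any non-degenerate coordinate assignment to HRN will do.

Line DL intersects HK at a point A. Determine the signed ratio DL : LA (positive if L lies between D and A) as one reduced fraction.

Choose coordinates H = (0, 0), R = (1, 0), N = (0, 1).
1. P lies on line NR with NP:PR = 3:(-5) ⇒ P = (-3/2, 5/2)
2. D is the midpoint of PN ⇒ D = (-3/4, 7/4)
3. K is the midpoint of HP ⇒ K = (-3/4, 5/4)
4. L is the centroid of triangle NHK ⇒ L = (-1/4, 3/4)
line DL meets HK at A = (3/4, -5/4)
L = D + t·(A−D) with t = 1/3, so DL:LA = 1/3:2/3

DL:LA = 1/2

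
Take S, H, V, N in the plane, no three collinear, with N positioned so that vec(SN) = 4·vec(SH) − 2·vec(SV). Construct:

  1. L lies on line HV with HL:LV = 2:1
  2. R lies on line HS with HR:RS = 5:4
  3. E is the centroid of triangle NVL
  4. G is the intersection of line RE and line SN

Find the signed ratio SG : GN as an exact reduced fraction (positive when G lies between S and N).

SG:GN = -2/65

Set S = (0, 0), H = (1, 0), V = (0, 1), N = (4, -2); any affine frame gives the same invariant.
1. L lies on line HV with HL:LV = 2:1 ⇒ L = (1/3, 2/3)
2. R lies on line HS with HR:RS = 5:4 ⇒ R = (4/9, 0)
3. E is the centroid of triangle NVL ⇒ E = (13/9, -1/9)
4. G is the intersection of line RE and line SN ⇒ G = (-8/63, 4/63)
G = S + t·(N−S) with t = -2/63, so SG:GN = t:(1−t) = -2/63:65/63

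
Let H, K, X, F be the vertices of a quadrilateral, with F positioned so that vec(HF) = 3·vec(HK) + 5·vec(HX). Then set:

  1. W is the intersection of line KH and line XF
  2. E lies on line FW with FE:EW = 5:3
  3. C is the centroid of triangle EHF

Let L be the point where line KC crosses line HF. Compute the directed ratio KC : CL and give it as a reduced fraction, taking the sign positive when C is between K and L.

KC:CL = -37/5

Work in coordinates with H = (0, 0), K = (1, 0), X = (0, 1), F = (3, 5).
1. W is the intersection of line KH and line XF ⇒ W = (-3/4, 0)
2. E lies on line FW with FE:EW = 5:3 ⇒ E = (21/32, 15/8)
3. C is the centroid of triangle EHF ⇒ C = (39/32, 55/24)
line KC meets HF at L = (44/37, 220/111)
C = K + t·(L−K) with t = 37/32, so KC:CL = 37/32:-5/32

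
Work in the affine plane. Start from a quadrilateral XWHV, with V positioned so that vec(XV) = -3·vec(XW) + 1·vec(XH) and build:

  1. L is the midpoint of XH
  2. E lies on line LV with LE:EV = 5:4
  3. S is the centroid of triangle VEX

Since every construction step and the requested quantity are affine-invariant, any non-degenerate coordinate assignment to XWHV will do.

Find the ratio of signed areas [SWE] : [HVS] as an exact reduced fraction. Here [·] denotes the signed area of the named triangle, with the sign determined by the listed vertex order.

[SWE]:[HVS] = 1/3

Assign X = (0, 0), W = (1, 0), H = (0, 1), V = (-3, 1) — the answer is frame-independent, so this choice is without loss of generality.
1. L is the midpoint of XH ⇒ L = (0, 1/2)
2. E lies on line LV with LE:EV = 5:4 ⇒ E = (-5/3, 7/9)
3. S is the centroid of triangle VEX ⇒ S = (-14/9, 16/27)
2·[SWE] = 11/27, 2·[HVS] = 11/9
[SWE]:[HVS] = 11/27:11/9 = 1/3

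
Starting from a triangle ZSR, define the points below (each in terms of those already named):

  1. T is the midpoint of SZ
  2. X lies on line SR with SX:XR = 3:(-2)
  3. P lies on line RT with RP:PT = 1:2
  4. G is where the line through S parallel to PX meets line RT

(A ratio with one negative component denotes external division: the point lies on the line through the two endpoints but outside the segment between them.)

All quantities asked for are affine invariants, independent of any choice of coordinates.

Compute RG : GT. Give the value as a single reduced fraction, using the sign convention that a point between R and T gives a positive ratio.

RG:GT = -1/7

Set Z = (0, 0), S = (1, 0), R = (0, 1); any affine frame gives the same invariant.
1. T is the midpoint of SZ ⇒ T = (1/2, 0)
2. X lies on line SR with SX:XR = 3:(-2) ⇒ X = (-2, 3)
3. P lies on line RT with RP:PT = 1:2 ⇒ P = (1/6, 2/3)
4. G is where the line through S parallel to PX meets line RT ⇒ G = (-1/12, 7/6)
G = R + t·(T−R) with t = -1/6, so RG:GT = t:(1−t) = -1/6:7/6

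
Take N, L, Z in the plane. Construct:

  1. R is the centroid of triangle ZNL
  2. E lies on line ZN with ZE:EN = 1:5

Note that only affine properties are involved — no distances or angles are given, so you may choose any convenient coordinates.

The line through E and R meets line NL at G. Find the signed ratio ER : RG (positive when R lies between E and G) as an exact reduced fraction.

Set N = (0, 0), L = (1, 0), Z = (0, 1); any affine frame gives the same invariant.
1. R is the centroid of triangle ZNL ⇒ R = (1/3, 1/3)
2. E lies on line ZN with ZE:EN = 1:5 ⇒ E = (0, 5/6)
line ER meets NL at G = (5/9, 0)
R = E + t·(G−E) with t = 3/5, so ER:RG = 3/5:2/5

ER:RG = 3/2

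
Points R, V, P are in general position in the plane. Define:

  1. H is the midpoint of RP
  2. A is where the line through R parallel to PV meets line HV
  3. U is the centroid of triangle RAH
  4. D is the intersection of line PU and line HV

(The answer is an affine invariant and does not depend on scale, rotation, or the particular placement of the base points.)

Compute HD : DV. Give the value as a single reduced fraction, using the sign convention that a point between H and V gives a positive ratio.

HD:DV = -1/5

Set R = (0, 0), V = (1, 0), P = (0, 1); any affine frame gives the same invariant.
1. H is the midpoint of RP ⇒ H = (0, 1/2)
2. A is where the line through R parallel to PV meets line HV ⇒ A = (-1, 1)
3. U is the centroid of triangle RAH ⇒ U = (-1/3, 1/2)
4. D is the intersection of line PU and line HV ⇒ D = (-1/4, 5/8)
D = H + t·(V−H) with t = -1/4, so HD:DV = t:(1−t) = -1/4:5/4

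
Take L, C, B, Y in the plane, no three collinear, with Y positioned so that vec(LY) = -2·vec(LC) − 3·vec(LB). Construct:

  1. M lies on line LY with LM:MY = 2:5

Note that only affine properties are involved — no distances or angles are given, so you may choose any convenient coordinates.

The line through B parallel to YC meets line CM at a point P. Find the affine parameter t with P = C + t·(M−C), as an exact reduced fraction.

t = 14/5

Work in coordinates with L = (0, 0), C = (1, 0), B = (0, 1), Y = (-2, -3).
1. M lies on line LY with LM:MY = 2:5 ⇒ M = (-4/7, -6/7)
through B parallel to YC: direction (3, 3); meets CM at P = (-17/5, -12/5)
P = C + t·(M−C) with t = 14/5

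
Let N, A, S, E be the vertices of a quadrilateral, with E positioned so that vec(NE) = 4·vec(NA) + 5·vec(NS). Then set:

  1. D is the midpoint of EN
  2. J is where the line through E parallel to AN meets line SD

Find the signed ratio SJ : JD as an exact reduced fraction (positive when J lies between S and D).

SJ:JD = -8/5

Set N = (0, 0), A = (1, 0), S = (0, 1), E = (4, 5); any affine frame gives the same invariant.
1. D is the midpoint of EN ⇒ D = (2, 5/2)
2. J is where the line through E parallel to AN meets line SD ⇒ J = (16/3, 5)
J = S + t·(D−S) with t = 8/3, so SJ:JD = t:(1−t) = 8/3:-5/3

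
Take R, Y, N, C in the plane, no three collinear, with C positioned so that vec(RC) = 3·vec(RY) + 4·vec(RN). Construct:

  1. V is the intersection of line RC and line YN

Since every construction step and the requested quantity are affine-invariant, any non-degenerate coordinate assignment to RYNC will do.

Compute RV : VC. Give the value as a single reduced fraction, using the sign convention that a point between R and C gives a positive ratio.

Choose coordinates R = (0, 0), Y = (1, 0), N = (0, 1), C = (3, 4).
1. V is the intersection of line RC and line YN ⇒ V = (3/7, 4/7)
V = R + t·(C−R) with t = 1/7, so RV:VC = t:(1−t) = 1/7:6/7

RV:VC = 1/6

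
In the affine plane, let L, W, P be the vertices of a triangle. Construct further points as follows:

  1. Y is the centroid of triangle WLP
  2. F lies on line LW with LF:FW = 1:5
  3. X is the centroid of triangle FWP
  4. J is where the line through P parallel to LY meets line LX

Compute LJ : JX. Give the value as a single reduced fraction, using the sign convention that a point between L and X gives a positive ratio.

LJ:JX = -18/19

Set L = (0, 0), W = (1, 0), P = (0, 1); any affine frame gives the same invariant.
1. Y is the centroid of triangle WLP ⇒ Y = (1/3, 1/3)
2. F lies on line LW with LF:FW = 1:5 ⇒ F = (1/6, 0)
3. X is the centroid of triangle FWP ⇒ X = (7/18, 1/3)
4. J is where the line through P parallel to LY meets line LX ⇒ J = (-7, -6)
J = L + t·(X−L) with t = -18, so LJ:JX = t:(1−t) = -18:19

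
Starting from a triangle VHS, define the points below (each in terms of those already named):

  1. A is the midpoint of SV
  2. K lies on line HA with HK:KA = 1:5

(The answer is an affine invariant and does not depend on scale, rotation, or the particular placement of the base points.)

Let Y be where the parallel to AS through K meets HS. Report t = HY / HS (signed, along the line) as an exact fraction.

Assign V = (0, 0), H = (1, 0), S = (0, 1) — the answer is frame-independent, so this choice is without loss of generality.
1. A is the midpoint of SV ⇒ A = (0, 1/2)
2. K lies on line HA with HK:KA = 1:5 ⇒ K = (5/6, 1/12)
through K parallel to AS: direction (0, 1/2); meets HS at Y = (5/6, 1/6)
Y = H + t·(S−H) with t = 1/6

t = 1/6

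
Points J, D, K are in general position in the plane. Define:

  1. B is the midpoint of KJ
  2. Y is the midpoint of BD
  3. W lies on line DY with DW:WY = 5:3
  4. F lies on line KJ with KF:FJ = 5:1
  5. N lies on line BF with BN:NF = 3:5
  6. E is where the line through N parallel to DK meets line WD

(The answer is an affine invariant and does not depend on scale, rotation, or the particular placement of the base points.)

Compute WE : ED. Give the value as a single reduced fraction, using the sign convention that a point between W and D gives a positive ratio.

WE:ED = -3/4

Work in coordinates with J = (0, 0), D = (1, 0), K = (0, 1).
1. B is the midpoint of KJ ⇒ B = (0, 1/2)
2. Y is the midpoint of BD ⇒ Y = (1/2, 1/4)
3. W lies on line DY with DW:WY = 5:3 ⇒ W = (11/16, 5/32)
4. F lies on line KJ with KF:FJ = 5:1 ⇒ F = (0, 1/6)
5. N lies on line BF with BN:NF = 3:5 ⇒ N = (0, 3/8)
6. E is where the line through N parallel to DK meets line WD ⇒ E = (-1/4, 5/8)
E = W + t·(D−W) with t = -3, so WE:ED = t:(1−t) = -3:4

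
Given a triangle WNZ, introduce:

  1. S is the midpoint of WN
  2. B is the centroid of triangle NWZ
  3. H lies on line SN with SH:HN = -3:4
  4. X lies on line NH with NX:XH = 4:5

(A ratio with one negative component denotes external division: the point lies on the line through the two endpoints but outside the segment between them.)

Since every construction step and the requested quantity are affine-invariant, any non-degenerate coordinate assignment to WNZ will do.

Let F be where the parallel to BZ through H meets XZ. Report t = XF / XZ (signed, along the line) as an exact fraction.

t = -20/7

Assign W = (0, 0), N = (1, 0), Z = (0, 1) — the answer is frame-independent, so this choice is without loss of generality.
1. S is the midpoint of WN ⇒ S = (1/2, 0)
2. B is the centroid of triangle NWZ ⇒ B = (1/3, 1/3)
3. H lies on line SN with SH:HN = -3:4 ⇒ H = (-1, 0)
4. X lies on line NH with NX:XH = 4:5 ⇒ X = (1/9, 0)
through H parallel to BZ: direction (-1/3, 2/3); meets XZ at F = (3/7, -20/7)
F = X + t·(Z−X) with t = -20/7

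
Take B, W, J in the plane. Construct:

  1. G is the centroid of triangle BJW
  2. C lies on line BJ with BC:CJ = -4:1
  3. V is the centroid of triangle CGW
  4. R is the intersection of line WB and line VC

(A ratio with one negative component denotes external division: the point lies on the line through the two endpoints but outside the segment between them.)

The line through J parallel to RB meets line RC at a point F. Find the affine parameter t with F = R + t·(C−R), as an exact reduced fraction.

t = 3/4

Set B = (0, 0), W = (1, 0), J = (0, 1); any affine frame gives the same invariant.
1. G is the centroid of triangle BJW ⇒ G = (1/3, 1/3)
2. C lies on line BJ with BC:CJ = -4:1 ⇒ C = (0, 4/3)
3. V is the centroid of triangle CGW ⇒ V = (4/9, 5/9)
4. R is the intersection of line WB and line VC ⇒ R = (16/21, 0)
through J parallel to RB: direction (-16/21, 0); meets RC at F = (4/21, 1)
F = R + t·(C−R) with t = 3/4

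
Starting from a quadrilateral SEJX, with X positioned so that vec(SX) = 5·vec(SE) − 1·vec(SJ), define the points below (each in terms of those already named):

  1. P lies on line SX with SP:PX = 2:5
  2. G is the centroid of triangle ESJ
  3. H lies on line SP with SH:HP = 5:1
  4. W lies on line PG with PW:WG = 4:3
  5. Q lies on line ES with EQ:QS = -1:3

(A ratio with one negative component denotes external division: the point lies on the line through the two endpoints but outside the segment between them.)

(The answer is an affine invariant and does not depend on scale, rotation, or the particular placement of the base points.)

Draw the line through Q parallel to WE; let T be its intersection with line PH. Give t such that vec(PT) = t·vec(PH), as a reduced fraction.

Assign S = (0, 0), E = (1, 0), J = (0, 1), X = (5, -1) — the answer is frame-independent, so this choice is without loss of generality.
1. P lies on line SX with SP:PX = 2:5 ⇒ P = (10/7, -2/7)
2. G is the centroid of triangle ESJ ⇒ G = (1/3, 1/3)
3. H lies on line SP with SH:HP = 5:1 ⇒ H = (25/21, -5/21)
4. W lies on line PG with PW:WG = 4:3 ⇒ W = (118/147, 10/147)
5. Q lies on line ES with EQ:QS = -1:3 ⇒ Q = (3/2, 0)
through Q parallel to WE: direction (29/147, -10/147); meets PH at T = (25/7, -5/7)
T = P + t·(H−P) with t = -9

t = -9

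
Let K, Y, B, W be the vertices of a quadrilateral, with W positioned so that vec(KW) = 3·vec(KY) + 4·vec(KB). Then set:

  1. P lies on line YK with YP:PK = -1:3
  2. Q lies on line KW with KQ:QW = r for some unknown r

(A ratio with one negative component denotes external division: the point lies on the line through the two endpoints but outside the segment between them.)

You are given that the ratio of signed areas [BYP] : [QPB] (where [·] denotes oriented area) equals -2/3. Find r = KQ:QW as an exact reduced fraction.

Work in coordinates with K = (0, 0), Y = (1, 0), B = (0, 1), W = (3, 4).
1. P lies on line YK with YP:PK = -1:3 ⇒ P = (3/2, 0)
2. With KQ:QW = r, write λ = r/(r+1) so Q = K + λ·(W−K); Q is affine-linear in λ
Every point depending on Q is an affine combination of Q and λ-independent points, so each such coordinate is linear in λ; the λ² term in each signed area is a multiple of (W−K)×(W−K) = 0, so 2·[BYP] and 2·[QPB] are each linear in λ. Evaluating at λ=0 and λ=1:
  2·[BYP] = 1/2,   2·[QPB] = -9·λ + 3/2
So [BYP]:[QPB] = (1/2) / (-9·λ + 3/2). Setting this equal to -2/3:
  1/2 = -2/3·(-9·λ + 3/2)  ⇒  λ = 1/4
Then r = λ/(1−λ) = (1/4)/(3/4) = 1/3. Check: with r = 1/3, Q = (3/4, 1) and [BYP]:[QPB] = -2/3 as required.

r = 1/3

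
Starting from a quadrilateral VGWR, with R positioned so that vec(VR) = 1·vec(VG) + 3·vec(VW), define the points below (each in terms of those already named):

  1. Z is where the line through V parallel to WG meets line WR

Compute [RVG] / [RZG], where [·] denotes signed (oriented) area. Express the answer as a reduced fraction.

Work in coordinates with V = (0, 0), G = (1, 0), W = (0, 1), R = (1, 3).
1. Z is where the line through V parallel to WG meets line WR ⇒ Z = (-1/3, 1/3)
2·[RVG] = 3, 2·[RZG] = 4
[RVG]:[RZG] = 3:4 = 3/4

[RVG]:[RZG] = 3/4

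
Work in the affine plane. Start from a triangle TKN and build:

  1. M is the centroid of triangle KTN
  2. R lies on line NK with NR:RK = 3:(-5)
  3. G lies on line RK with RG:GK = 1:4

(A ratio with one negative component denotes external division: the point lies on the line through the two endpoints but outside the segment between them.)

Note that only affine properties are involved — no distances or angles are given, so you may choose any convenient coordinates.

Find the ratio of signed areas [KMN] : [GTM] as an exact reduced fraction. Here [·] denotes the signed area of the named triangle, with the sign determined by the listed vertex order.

[KMN]:[GTM] = -1/3

Work in coordinates with T = (0, 0), K = (1, 0), N = (0, 1).
1. M is the centroid of triangle KTN ⇒ M = (1/3, 1/3)
2. R lies on line NK with NR:RK = 3:(-5) ⇒ R = (-3/2, 5/2)
3. G lies on line RK with RG:GK = 1:4 ⇒ G = (-1, 2)
2·[KMN] = -1/3, 2·[GTM] = 1
[KMN]:[GTM] = -1/3:1 = -1/3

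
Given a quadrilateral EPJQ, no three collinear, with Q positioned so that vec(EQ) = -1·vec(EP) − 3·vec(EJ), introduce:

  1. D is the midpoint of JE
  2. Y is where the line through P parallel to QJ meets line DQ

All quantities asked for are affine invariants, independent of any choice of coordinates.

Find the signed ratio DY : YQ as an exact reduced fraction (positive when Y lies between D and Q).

Work in coordinates with E = (0, 0), P = (1, 0), J = (0, 1), Q = (-1, -3).
1. D is the midpoint of JE ⇒ D = (0, 1/2)
2. Y is where the line through P parallel to QJ meets line DQ ⇒ Y = (9, 32)
Y = D + t·(Q−D) with t = -9, so DY:YQ = t:(1−t) = -9:10

DY:YQ = -9/10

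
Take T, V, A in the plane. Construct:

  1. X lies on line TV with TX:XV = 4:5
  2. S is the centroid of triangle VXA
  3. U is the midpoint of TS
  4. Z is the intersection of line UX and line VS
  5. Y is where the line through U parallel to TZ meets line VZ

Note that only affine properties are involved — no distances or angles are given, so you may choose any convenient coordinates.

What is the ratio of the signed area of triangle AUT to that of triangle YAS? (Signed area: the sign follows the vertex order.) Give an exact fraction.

Assign T = (0, 0), V = (1, 0), A = (0, 1) — the answer is frame-independent, so this choice is without loss of generality.
1. X lies on line TV with TX:XV = 4:5 ⇒ X = (4/9, 0)
2. S is the centroid of triangle VXA ⇒ S = (13/27, 1/3)
3. U is the midpoint of TS ⇒ U = (13/54, 1/6)
4. Z is the intersection of line UX and line VS ⇒ Z = (-43/27, 5/3)
5. Y is where the line through U parallel to TZ meets line VZ ⇒ Y = (-5/9, 1)
2·[AUT] = -13/54, 2·[YAS] = -10/27
[AUT]:[YAS] = -13/54:-10/27 = 13/20

[AUT]:[YAS] = 13/20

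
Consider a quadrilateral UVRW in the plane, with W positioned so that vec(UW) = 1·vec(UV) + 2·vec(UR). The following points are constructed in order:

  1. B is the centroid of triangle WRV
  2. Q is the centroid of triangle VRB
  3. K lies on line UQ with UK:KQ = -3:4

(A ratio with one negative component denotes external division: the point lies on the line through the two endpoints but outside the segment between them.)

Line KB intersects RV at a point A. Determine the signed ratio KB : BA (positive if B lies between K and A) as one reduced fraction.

KB:BA = -8

Set U = (0, 0), V = (1, 0), R = (0, 1), W = (1, 2); any affine frame gives the same invariant.
1. B is the centroid of triangle WRV ⇒ B = (2/3, 1)
2. Q is the centroid of triangle VRB ⇒ Q = (5/9, 2/3)
3. K lies on line UQ with UK:KQ = -3:4 ⇒ K = (-5/3, -2)
line KB meets RV at A = (3/8, 5/8)
B = K + t·(A−K) with t = 8/7, so KB:BA = 8/7:-1/7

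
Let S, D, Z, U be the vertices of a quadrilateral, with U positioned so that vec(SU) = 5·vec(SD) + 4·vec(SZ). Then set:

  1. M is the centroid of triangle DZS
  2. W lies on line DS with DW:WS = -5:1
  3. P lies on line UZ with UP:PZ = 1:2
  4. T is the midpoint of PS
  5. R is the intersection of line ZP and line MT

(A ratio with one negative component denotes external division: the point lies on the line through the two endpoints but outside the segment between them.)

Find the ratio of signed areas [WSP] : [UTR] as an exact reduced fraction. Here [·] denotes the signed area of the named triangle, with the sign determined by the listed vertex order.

Choose coordinates S = (0, 0), D = (1, 0), Z = (0, 1), U = (5, 4).
1. M is the centroid of triangle DZS ⇒ M = (1/3, 1/3)
2. W lies on line DS with DW:WS = -5:1 ⇒ W = (-1/4, 0)
3. P lies on line UZ with UP:PZ = 1:2 ⇒ P = (10/3, 3)
4. T is the midpoint of PS ⇒ T = (5/3, 3/2)
5. R is the intersection of line ZP and line MT ⇒ R = (115/33, 34/11)
2·[WSP] = 3/4, 2·[UTR] = -25/33
[WSP]:[UTR] = 3/4:-25/33 = -99/100

[WSP]:[UTR] = -99/100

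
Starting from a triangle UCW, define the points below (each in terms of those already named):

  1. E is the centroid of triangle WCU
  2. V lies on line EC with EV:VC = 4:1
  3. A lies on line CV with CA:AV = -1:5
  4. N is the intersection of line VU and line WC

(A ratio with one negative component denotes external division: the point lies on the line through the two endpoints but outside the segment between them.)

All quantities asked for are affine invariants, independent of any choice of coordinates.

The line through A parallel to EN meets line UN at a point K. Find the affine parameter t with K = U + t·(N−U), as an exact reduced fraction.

t = 73/80

Set U = (0, 0), C = (1, 0), W = (0, 1); any affine frame gives the same invariant.
1. E is the centroid of triangle WCU ⇒ E = (1/3, 1/3)
2. V lies on line EC with EV:VC = 4:1 ⇒ V = (13/15, 1/15)
3. A lies on line CV with CA:AV = -1:5 ⇒ A = (31/30, -1/60)
4. N is the intersection of line VU and line WC ⇒ N = (13/14, 1/14)
through A parallel to EN: direction (25/42, -11/42); meets UN at K = (949/1120, 73/1120)
K = U + t·(N−U) with t = 73/80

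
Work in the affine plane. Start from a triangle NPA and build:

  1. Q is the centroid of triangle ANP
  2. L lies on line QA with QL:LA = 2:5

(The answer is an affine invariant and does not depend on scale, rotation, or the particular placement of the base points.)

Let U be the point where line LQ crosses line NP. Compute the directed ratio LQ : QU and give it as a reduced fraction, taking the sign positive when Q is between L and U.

Set N = (0, 0), P = (1, 0), A = (0, 1); any affine frame gives the same invariant.
1. Q is the centroid of triangle ANP ⇒ Q = (1/3, 1/3)
2. L lies on line QA with QL:LA = 2:5 ⇒ L = (5/21, 11/21)
line LQ meets NP at U = (1/2, 0)
Q = L + t·(U−L) with t = 4/11, so LQ:QU = 4/11:7/11

LQ:QU = 4/7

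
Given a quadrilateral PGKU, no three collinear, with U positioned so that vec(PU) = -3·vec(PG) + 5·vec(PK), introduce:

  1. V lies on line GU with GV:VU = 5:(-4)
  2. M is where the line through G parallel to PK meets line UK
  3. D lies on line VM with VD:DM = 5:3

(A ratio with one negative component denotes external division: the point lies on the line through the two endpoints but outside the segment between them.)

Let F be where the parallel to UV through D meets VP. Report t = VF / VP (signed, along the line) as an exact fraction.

t = 1/6

Choose coordinates P = (0, 0), G = (1, 0), K = (0, 1), U = (-3, 5).
1. V lies on line GU with GV:VU = 5:(-4) ⇒ V = (-19, 25)
2. M is where the line through G parallel to PK meets line UK ⇒ M = (1, -1/3)
3. D lies on line VM with VD:DM = 5:3 ⇒ D = (-13/2, 55/6)
through D parallel to UV: direction (-16, 20); meets VP at F = (-95/6, 125/6)
F = V + t·(P−V) with t = 1/6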